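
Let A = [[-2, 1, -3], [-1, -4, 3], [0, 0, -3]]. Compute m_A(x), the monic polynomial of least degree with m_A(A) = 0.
The characteristic polynomial factors as (x + 3)^3. The minimal polynomial is ∏(x - λ)^{k_λ} where k_λ is the size of the largest Jordan block at λ.

For λ = -3: rank(A + 3I) = 1, and the largest Jordan block has size 2 (the smallest k with rank((A + 3I)^k) = rank((A + 3I)^(k+1))).

So m_A(x) = (x + 3)^2.

m_A(x) = (x + 3)^2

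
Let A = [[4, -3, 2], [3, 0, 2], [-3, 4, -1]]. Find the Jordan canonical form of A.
The characteristic polynomial is det(xI - A) = (x - 1)^3, so the eigenvalues are 1 (algebraic multiplicity 3).

For λ = 1: rank(A - I) = 2, rank((A - I)^2) = 1, rank((A - I)^3) = 0. The eigenspace has dimension 3 - 2 = 1, so there is 1 Jordan block; the rank sequence gives block sizes [3].

Assembling the blocks gives the Jordan form J above.

J = [[1, 1, 0], [0, 1, 1], [0, 0, 1]]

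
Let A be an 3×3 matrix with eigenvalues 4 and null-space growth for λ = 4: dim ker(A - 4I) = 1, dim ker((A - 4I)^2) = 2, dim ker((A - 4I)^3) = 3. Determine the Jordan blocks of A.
λ = 4: successive nullity increments [1, 1, 1] count blocks of size ≥ k; block sizes are [3].

Jordan blocks: (4, 3)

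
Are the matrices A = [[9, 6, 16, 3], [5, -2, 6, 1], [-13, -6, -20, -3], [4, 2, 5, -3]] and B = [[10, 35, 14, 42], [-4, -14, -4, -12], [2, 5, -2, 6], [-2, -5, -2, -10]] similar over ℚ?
No.

Both have characteristic polynomial (x + 4)^4, but the minimal polynomial of A is (x + 4)^3 while the minimal polynomial of B is (x + 4)^2. The minimal polynomial is a similarity invariant, so A and B are not similar.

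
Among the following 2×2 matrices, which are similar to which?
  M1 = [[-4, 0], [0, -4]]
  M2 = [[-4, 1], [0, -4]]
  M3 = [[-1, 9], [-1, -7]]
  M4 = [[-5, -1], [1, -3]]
2 classes: {M1}, {M2, M3, M4}

Characteristic polynomials: χ_{M1} = (x + 4)^2, χ_{M2} = (x + 4)^2, χ_{M3} = (x + 4)^2, χ_{M4} = (x + 4)^2.

{M1}: invariant factors x + 4, x + 4.

{M2, M3, M4}: invariant factors (x + 4)^2.

Matrices are similar if and only if their invariant-factor lists agree; the partition into similarity classes is {M1}, {M2, M3, M4}.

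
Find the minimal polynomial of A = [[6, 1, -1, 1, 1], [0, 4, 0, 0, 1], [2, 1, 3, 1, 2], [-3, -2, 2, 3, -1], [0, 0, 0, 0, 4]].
m_A(x) = (x - 4)^3

The characteristic polynomial factors as (x - 4)^5. The minimal polynomial is ∏(x - λ)^{k_λ} where k_λ is the size of the largest Jordan block at λ.

For λ = 4: rank(A - 4I) = 3, and the largest Jordan block has size 3 (the smallest k with rank((A - 4I)^k) = rank((A - 4I)^(k+1))).

So m_A(x) = (x - 4)^3.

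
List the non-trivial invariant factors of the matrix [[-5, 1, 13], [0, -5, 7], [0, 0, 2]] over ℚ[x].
(x - 2)(x + 5)^2

The Jordan structure of A has elementary divisors (x + 5)^2, (x - 2). Arranging the block sizes at each eigenvalue in decreasing order and taking row products gives the invariant factors.

Invariant factors (smallest first, each dividing the next): (x - 2)(x + 5)^2.

Check: the last factor (x - 2)(x + 5)^2 is the minimal polynomial, and the product (x - 2)(x + 5)^2 is the characteristic polynomial.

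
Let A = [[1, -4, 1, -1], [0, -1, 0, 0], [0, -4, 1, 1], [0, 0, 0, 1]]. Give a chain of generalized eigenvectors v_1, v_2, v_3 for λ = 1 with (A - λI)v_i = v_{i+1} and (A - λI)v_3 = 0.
v_1 = [[-2, 0, 1, 1]]^T, v_2 = [[0, 0, 1, 0]]^T, v_3 = [[1, 0, 0, 0]]^T

We seek v_1 ∈ ker((A - I)^3) \ ker((A - I)^2), then set v_{i+1} = (A - I) v_i.

One such chain is v_1 = [[-2, 0, 1, 1]]^T, v_2 = [[0, 0, 1, 0]]^T, v_3 = [[1, 0, 0, 0]]^T. Check: (A - I) v_3 = [[0, 0, 0, 0]]^T = 0.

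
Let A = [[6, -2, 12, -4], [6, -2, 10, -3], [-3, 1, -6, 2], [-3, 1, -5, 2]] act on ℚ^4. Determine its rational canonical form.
The invariant factors of A (the non-unit diagonal entries of the Smith normal form of xI - A over ℚ[x]) are x(x^3 - x - 1), each dividing the next. The characteristic polynomial is their product, x(x^3 - x - 1).

The rational canonical form is the block-diagonal matrix of companion matrices C(f_i):
R = [[0, 0, 0, 0], [1, 0, 0, 1], [0, 1, 0, 1], [0, 0, 1, 0]].

Note the characteristic polynomial does not split into linear factors over ℚ, so A has no Jordan form over ℚ; the rational canonical form exists over any field.

R = [[0, 0, 0, 0], [1, 0, 0, 1], [0, 1, 0, 1], [0, 0, 1, 0]]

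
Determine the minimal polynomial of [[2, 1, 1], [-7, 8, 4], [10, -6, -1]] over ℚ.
The characteristic polynomial factors as (x - 3)^3. The minimal polynomial is ∏(x - λ)^{k_λ} where k_λ is the size of the largest Jordan block at λ.

For λ = 3: rank(A - 3I) = 2, and the largest Jordan block has size 3 (the smallest k with rank((A - 3I)^k) = rank((A - 3I)^(k+1))).

So m_A(x) = (x - 3)^3.

m_A(x) = (x - 3)^3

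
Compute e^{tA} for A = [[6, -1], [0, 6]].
e^{tA} = [[e^{6*t}, -t*e^{6*t}], [0, e^{6*t}]]

A has Jordan form J = [[6, 1], [0, 6]] with A = PJP^{-1}, so e^{tA} = P e^{tJ} P^{-1}.

For a Jordan block J_k(λ), e^{tJ_k(λ)} = e^{λt} · (I + tN + t^2 N^2/2! + ... + t^{k-1} N^{k-1}/(k-1)!) where N is the nilpotent superdiagonal part.

Assembling the blocks and conjugating back gives the entries of e^{tA} as shown above.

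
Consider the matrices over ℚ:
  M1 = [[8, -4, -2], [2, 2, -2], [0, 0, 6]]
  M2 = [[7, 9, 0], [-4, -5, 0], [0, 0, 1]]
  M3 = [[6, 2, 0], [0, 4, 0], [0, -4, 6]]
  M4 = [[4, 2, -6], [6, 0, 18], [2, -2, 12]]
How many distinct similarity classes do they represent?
Characteristic polynomials: χ_{M1} = (x - 6)^2(x - 4), χ_{M2} = (x - 1)^3, χ_{M3} = (x - 6)^2(x - 4), χ_{M4} = (x - 6)^2(x - 4).

{M1, M3, M4}: invariant factors x - 6, (x - 6)(x - 4).

{M2}: invariant factors x - 1, (x - 1)^2.

Matrices are similar if and only if their invariant-factor lists agree; the partition into similarity classes is {M1, M3, M4}, {M2}.

2 classes: {M1, M3, M4}, {M2}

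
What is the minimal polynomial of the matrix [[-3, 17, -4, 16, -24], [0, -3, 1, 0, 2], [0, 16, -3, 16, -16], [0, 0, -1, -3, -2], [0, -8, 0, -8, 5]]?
The characteristic polynomial factors as (x - 5)(x + 3)^4. The minimal polynomial is ∏(x - λ)^{k_λ} where k_λ is the size of the largest Jordan block at λ.

For λ = -3: rank(A + 3I) = 3, and the largest Jordan block has size 3 (the smallest k with rank((A + 3I)^k) = rank((A + 3I)^(k+1))).
For λ = 5: rank(A - 5I) = 4, and the largest Jordan block has size 1 (the smallest k with rank((A - 5I)^k) = rank((A - 5I)^(k+1))).

So m_A(x) = (x - 5)(x + 3)^3.

m_A(x) = (x - 5)(x + 3)^3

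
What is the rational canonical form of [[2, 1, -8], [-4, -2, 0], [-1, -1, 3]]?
R = [[0, 0, -16], [1, 0, 8], [0, 1, 3]]

The invariant factors of A (the non-unit diagonal entries of the Smith normal form of xI - A over ℚ[x]) are (x - 4)(x^2 + x - 4), each dividing the next. The characteristic polynomial is their product, (x - 4)(x^2 + x - 4).

The rational canonical form is the block-diagonal matrix of companion matrices C(f_i):
R = [[0, 0, -16], [1, 0, 8], [0, 1, 3]].

Note the characteristic polynomial does not split into linear factors over ℚ, so A has no Jordan form over ℚ; the rational canonical form exists over any field.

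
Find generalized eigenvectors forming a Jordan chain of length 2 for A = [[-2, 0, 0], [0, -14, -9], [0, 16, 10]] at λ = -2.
v_1 = [[-1, 5, -7]]^T, v_2 = [[0, 3, -4]]^T

We seek v_1 ∈ ker((A + 2I)^2) \ ker(A + 2I), then set v_{i+1} = (A + 2I) v_i.

One such chain is v_1 = [[-1, 5, -7]]^T, v_2 = [[0, 3, -4]]^T. Check: (A + 2I) v_2 = [[0, 0, 0]]^T = 0.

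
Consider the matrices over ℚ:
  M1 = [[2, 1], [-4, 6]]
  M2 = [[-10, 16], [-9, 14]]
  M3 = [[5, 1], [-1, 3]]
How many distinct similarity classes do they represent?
Characteristic polynomials: χ_{M1} = (x - 4)^2, χ_{M2} = (x - 2)^2, χ_{M3} = (x - 4)^2.

{M1, M3}: invariant factors (x - 4)^2.

{M2}: invariant factors (x - 2)^2.

Matrices are similar if and only if their invariant-factor lists agree; the partition into similarity classes is {M1, M3}, {M2}.

2 classes: {M1, M3}, {M2}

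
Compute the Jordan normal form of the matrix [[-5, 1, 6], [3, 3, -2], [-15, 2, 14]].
J = [[4, 1, 0], [0, 4, 1], [0, 0, 4]]

The characteristic polynomial is det(xI - A) = (x - 4)^3, so the eigenvalues are 4 (algebraic multiplicity 3).

For λ = 4: rank(A - 4I) = 2, rank((A - 4I)^2) = 1, rank((A - 4I)^3) = 0. The eigenspace has dimension 3 - 2 = 1, so there is 1 Jordan block; the rank sequence gives block sizes [3].

Assembling the blocks gives the Jordan form J above.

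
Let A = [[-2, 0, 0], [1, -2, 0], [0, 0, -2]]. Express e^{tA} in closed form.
A has Jordan form J = [[-2, 1, 0], [0, -2, 0], [0, 0, -2]] with A = PJP^{-1}, so e^{tA} = P e^{tJ} P^{-1}.

For a Jordan block J_k(λ), e^{tJ_k(λ)} = e^{λt} · (I + tN + t^2 N^2/2! + ... + t^{k-1} N^{k-1}/(k-1)!) where N is the nilpotent superdiagonal part.

Assembling the blocks and conjugating back gives the entries of e^{tA} as shown above.

e^{tA} = [[e^{-2*t}, 0, 0], [t*e^{-2*t}, e^{-2*t}, 0], [0, 0, e^{-2*t}]]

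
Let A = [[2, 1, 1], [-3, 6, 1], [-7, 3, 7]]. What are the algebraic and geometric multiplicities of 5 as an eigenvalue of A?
algebraic multiplicity 3, geometric multiplicity 1

The characteristic polynomial is (x - 5)^3, so the factor x - 5 appears with exponent 3: the algebraic multiplicity is 3.

rank(A - 5I) = 2, so the eigenspace has dimension 3 - 2 = 1: the geometric multiplicity is 1.

Since 1 < 3, A is not diagonalizable.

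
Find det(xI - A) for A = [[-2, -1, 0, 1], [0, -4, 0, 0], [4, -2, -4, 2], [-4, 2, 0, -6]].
xI - A = [[x + 2, 1, 0, -1], [0, x + 4, 0, 0], [-4, 2, x + 4, -2], [4, -2, 0, x + 6]].

Expanding det(xI - A) along the first row:
det(xI - A) = + (x + 2)·det([[x + 4, 0, 0], [2, x + 4, -2], [-2, 0, x + 6]]) - (1)·det([[0, 0, 0], [-4, x + 4, -2], [4, 0, x + 6]]) + (0)·det([[0, x + 4, 0], [-4, 2, -2], [4, -2, x + 6]]) - (-1)·det([[0, x + 4, 0], [-4, 2, x + 4], [4, -2, 0]]).

Evaluating gives χ_A(x) = x^4 + 16x^3 + 96x^2 + 256x + 256 = (x + 4)^4.

χ_A(x) = (x + 4)^4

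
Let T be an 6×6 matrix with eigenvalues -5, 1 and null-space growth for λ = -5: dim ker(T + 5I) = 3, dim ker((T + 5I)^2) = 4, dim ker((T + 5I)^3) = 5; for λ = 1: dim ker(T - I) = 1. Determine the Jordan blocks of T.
Jordan blocks: (-5, 3), (-5, 1), (-5, 1), (1, 1)

λ = -5: successive nullity increments [3, 1, 1] count blocks of size ≥ k; block sizes are [3, 1, 1].
λ = 1: successive nullity increments [1] count blocks of size ≥ k; block sizes are [1].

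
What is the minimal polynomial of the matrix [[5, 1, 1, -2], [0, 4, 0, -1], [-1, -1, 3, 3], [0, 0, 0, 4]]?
m_A(x) = (x - 4)^2

The characteristic polynomial factors as (x - 4)^4. The minimal polynomial is ∏(x - λ)^{k_λ} where k_λ is the size of the largest Jordan block at λ.

For λ = 4: rank(A - 4I) = 2, and the largest Jordan block has size 2 (the smallest k with rank((A - 4I)^k) = rank((A - 4I)^(k+1))).

So m_A(x) = (x - 4)^2.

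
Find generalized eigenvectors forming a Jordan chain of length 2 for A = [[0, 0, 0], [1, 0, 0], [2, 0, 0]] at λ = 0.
v_1 = [[1, 0, 0]]^T, v_2 = [[0, 1, 2]]^T

We seek v_1 ∈ ker(A^2) \ ker(A), then set v_{i+1} = A v_i.

One such chain is v_1 = [[1, 0, 0]]^T, v_2 = [[0, 1, 2]]^T. Check: A v_2 = [[0, 0, 0]]^T = 0.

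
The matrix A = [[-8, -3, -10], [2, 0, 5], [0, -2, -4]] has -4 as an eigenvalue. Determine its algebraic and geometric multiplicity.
The characteristic polynomial is (x + 4)^3, so the factor x + 4 appears with exponent 3: the algebraic multiplicity is 3.

rank(A + 4I) = 2, so the eigenspace has dimension 3 - 2 = 1: the geometric multiplicity is 1.

Since 1 < 3, A is not diagonalizable.

algebraic multiplicity 3, geometric multiplicity 1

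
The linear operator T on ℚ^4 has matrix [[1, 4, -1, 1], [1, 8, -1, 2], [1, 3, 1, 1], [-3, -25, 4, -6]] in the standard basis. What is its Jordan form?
J = [[1, 1, 0, 0], [0, 1, 0, 0], [0, 0, 1, 1], [0, 0, 0, 1]]

The characteristic polynomial is det(xI - A) = (x - 1)^4, so the eigenvalues are 1 (algebraic multiplicity 4).

For λ = 1: rank(A - I) = 2, rank((A - I)^2) = 0. The eigenspace has dimension 4 - 2 = 2, so there are 2 Jordan blocks; the rank sequence gives block sizes [2, 2].

Assembling the blocks gives the Jordan form J above.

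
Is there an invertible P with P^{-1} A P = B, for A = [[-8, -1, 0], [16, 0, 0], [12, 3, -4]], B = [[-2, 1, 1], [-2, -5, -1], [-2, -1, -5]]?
Two matrices over a field are similar if and only if they have the same invariant factors.

Both A and B have characteristic polynomial (x + 4)^3 and minimal polynomial (x + 4)^2. Computing further, both have invariant factors x + 4, (x + 4)^2. Hence A and B are similar.

Yes.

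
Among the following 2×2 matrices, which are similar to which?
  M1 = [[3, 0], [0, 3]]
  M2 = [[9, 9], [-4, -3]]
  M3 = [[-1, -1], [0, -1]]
Characteristic polynomials: χ_{M1} = (x - 3)^2, χ_{M2} = (x - 3)^2, χ_{M3} = (x + 1)^2.

{M1}: invariant factors x - 3, x - 3.

{M2}: invariant factors (x - 3)^2.

{M3}: invariant factors (x + 1)^2.

Matrices are similar if and only if their invariant-factor lists agree; the partition into similarity classes is {M1}, {M2}, {M3}.

3 classes: {M1}, {M2}, {M3}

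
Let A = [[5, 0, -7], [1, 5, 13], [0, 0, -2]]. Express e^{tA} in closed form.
A has Jordan form J = [[-2, 0, 0], [0, 5, 1], [0, 0, 5]] with A = PJP^{-1}, so e^{tA} = P e^{tJ} P^{-1}.

For a Jordan block J_k(λ), e^{tJ_k(λ)} = e^{λt} · (I + tN + t^2 N^2/2! + ... + t^{k-1} N^{k-1}/(k-1)!) where N is the nilpotent superdiagonal part.

Assembling the blocks and conjugating back gives the entries of e^{tA} as shown above.

e^{tA} = [[e^{5*t}, 0, (1 - e^{7*t})*e^{-2*t}], [t*e^{5*t}, e^{5*t}, ((2 - t)*e^{7*t} - 2)*e^{-2*t}], [0, 0, e^{-2*t}]]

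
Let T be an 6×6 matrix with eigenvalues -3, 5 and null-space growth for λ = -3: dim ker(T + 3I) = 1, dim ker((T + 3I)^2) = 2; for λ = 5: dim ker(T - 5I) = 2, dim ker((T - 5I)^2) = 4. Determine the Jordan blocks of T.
λ = -3: successive nullity increments [1, 1] count blocks of size ≥ k; block sizes are [2].
λ = 5: successive nullity increments [2, 2] count blocks of size ≥ k; block sizes are [2, 2].

Jordan blocks: (-3, 2), (5, 2), (5, 2)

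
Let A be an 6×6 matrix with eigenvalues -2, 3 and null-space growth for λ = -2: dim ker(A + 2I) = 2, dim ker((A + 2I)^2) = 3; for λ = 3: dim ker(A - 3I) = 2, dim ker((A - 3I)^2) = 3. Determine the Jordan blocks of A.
Jordan blocks: (-2, 2), (-2, 1), (3, 2), (3, 1)

λ = -2: successive nullity increments [2, 1] count blocks of size ≥ k; block sizes are [2, 1].
λ = 3: successive nullity increments [2, 1] count blocks of size ≥ k; block sizes are [2, 1].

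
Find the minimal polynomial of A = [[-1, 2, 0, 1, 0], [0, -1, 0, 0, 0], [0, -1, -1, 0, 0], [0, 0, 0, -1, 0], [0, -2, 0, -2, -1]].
The characteristic polynomial factors as (x + 1)^5. The minimal polynomial is ∏(x - λ)^{k_λ} where k_λ is the size of the largest Jordan block at λ.

For λ = -1: rank(A + I) = 2, and the largest Jordan block has size 2 (the smallest k with rank((A + I)^k) = rank((A + I)^(k+1))).

So m_A(x) = (x + 1)^2.

m_A(x) = (x + 1)^2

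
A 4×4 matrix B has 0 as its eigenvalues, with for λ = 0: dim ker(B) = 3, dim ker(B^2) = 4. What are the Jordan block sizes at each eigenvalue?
Jordan blocks: (0, 2), (0, 1), (0, 1)

λ = 0: successive nullity increments [3, 1] count blocks of size ≥ k; block sizes are [2, 1, 1].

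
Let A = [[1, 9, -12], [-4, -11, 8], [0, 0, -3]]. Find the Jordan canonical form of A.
J = [[-5, 1, 0], [0, -5, 0], [0, 0, -3]]

The characteristic polynomial is det(xI - A) = (x + 3)(x + 5)^2, so the eigenvalues are -5 (algebraic multiplicity 2), -3 (algebraic multiplicity 1).

For λ = -5: rank(A + 5I) = 2, rank((A + 5I)^2) = 1. The eigenspace has dimension 3 - 2 = 1, so there is 1 Jordan block; the rank sequence gives block sizes [2].

For λ = -3: algebraic multiplicity 1 gives one 1×1 block.

Assembling the blocks gives the Jordan form J above.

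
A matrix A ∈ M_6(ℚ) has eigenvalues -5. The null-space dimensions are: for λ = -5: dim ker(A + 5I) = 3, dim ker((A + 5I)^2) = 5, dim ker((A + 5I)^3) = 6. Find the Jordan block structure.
λ = -5: successive nullity increments [3, 2, 1] count blocks of size ≥ k; block sizes are [3, 2, 1].

Jordan blocks: (-5, 3), (-5, 2), (-5, 1)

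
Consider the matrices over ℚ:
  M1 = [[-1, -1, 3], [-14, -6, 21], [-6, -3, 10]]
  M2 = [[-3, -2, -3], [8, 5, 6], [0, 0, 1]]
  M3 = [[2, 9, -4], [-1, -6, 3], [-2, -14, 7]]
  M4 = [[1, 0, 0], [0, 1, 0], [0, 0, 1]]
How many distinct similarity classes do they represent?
3 classes: {M1, M2}, {M3}, {M4}

Characteristic polynomials: χ_{M1} = (x - 1)^3, χ_{M2} = (x - 1)^3, χ_{M3} = (x - 1)^3, χ_{M4} = (x - 1)^3.

{M1, M2}: invariant factors x - 1, (x - 1)^2.

{M3}: invariant factors (x - 1)^3.

{M4}: invariant factors x - 1, x - 1, x - 1.

Matrices are similar if and only if their invariant-factor lists agree; the partition into similarity classes is {M1, M2}, {M3}, {M4}.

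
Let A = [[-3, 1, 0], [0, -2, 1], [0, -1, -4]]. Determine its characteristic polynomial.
χ_A(x) = (x + 3)^3

xI - A = [[x + 3, -1, 0], [0, x + 2, -1], [0, 1, x + 4]].

Expanding det(xI - A) along the first row:
det(xI - A) = + (x + 3)·det([[x + 2, -1], [1, x + 4]]) - (-1)·det([[0, -1], [0, x + 4]]) + (0)·det([[0, x + 2], [0, 1]]).

Evaluating gives χ_A(x) = x^3 + 9x^2 + 27x + 27 = (x + 3)^3.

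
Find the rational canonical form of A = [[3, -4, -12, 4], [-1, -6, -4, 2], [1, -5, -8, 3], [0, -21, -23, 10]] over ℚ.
R = [[0, 0, 0, 0], [1, 0, 0, -3], [0, 1, 0, 5], [0, 0, 1, -1]]

The invariant factors of A (the non-unit diagonal entries of the Smith normal form of xI - A over ℚ[x]) are x(x - 1)^2(x + 3), each dividing the next. The characteristic polynomial is their product, x(x - 1)^2(x + 3).

The rational canonical form is the block-diagonal matrix of companion matrices C(f_i):
R = [[0, 0, 0, 0], [1, 0, 0, -3], [0, 1, 0, 5], [0, 0, 1, -1]].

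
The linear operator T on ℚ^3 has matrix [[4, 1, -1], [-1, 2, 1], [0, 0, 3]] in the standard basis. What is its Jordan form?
J = [[3, 1, 0], [0, 3, 0], [0, 0, 3]]

The characteristic polynomial is det(xI - A) = (x - 3)^3, so the eigenvalues are 3 (algebraic multiplicity 3).

For λ = 3: rank(A - 3I) = 1, rank((A - 3I)^2) = 0. The eigenspace has dimension 3 - 1 = 2, so there are 2 Jordan blocks; the rank sequence gives block sizes [2, 1].

Assembling the blocks gives the Jordan form J above.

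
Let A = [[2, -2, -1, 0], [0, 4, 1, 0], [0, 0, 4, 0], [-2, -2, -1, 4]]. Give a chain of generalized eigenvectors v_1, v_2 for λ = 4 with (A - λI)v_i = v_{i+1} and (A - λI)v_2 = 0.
v_1 = [[0, 0, 1, 0]]^T, v_2 = [[-1, 1, 0, -1]]^T

We seek v_1 ∈ ker((A - 4I)^2) \ ker(A - 4I), then set v_{i+1} = (A - 4I) v_i.

One such chain is v_1 = [[0, 0, 1, 0]]^T, v_2 = [[-1, 1, 0, -1]]^T. Check: (A - 4I) v_2 = [[0, 0, 0, 0]]^T = 0.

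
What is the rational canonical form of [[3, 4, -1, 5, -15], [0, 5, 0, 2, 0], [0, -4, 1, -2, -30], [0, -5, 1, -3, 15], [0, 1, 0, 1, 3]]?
The invariant factors of A (the non-unit diagonal entries of the Smith normal form of xI - A over ℚ[x]) are x - 3, x - 3, (x - 4)(x - 3)(x + 4), each dividing the next. The characteristic polynomial is their product, (x - 4)(x - 3)^3(x + 4).

The rational canonical form is the block-diagonal matrix of companion matrices C(f_i):
R = [[3, 0, 0, 0, 0], [0, 3, 0, 0, 0], [0, 0, 0, 0, -48], [0, 0, 1, 0, 16], [0, 0, 0, 1, 3]].

R = [[3, 0, 0, 0, 0], [0, 3, 0, 0, 0], [0, 0, 0, 0, -48], [0, 0, 1, 0, 16], [0, 0, 0, 1, 3]]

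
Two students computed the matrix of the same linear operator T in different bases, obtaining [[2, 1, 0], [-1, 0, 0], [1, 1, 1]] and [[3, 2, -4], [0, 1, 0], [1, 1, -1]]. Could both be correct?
Two matrices over a field are similar if and only if they have the same invariant factors.

Both A and B have characteristic polynomial (x - 1)^3 and minimal polynomial (x - 1)^2. Computing further, both have invariant factors x - 1, (x - 1)^2. Hence A and B are similar.

Yes.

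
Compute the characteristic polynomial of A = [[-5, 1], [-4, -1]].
xI - A = [[x + 5, -1], [4, x + 1]].

Expanding det(xI - A) along the first row:
det(xI - A) = + (x + 5)·det([[x + 1]]) - (-1)·det([[4]]).

Evaluating gives χ_A(x) = x^2 + 6x + 9 = (x + 3)^2.

χ_A(x) = (x + 3)^2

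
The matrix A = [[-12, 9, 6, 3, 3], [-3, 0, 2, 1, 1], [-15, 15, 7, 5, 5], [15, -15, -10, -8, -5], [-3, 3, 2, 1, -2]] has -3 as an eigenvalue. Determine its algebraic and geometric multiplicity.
algebraic multiplicity 5, geometric multiplicity 4

The characteristic polynomial is (x + 3)^5, so the factor x + 3 appears with exponent 5: the algebraic multiplicity is 5.

rank(A + 3I) = 1, so the eigenspace has dimension 5 - 1 = 4: the geometric multiplicity is 4.

Since 4 < 5, A is not diagonalizable.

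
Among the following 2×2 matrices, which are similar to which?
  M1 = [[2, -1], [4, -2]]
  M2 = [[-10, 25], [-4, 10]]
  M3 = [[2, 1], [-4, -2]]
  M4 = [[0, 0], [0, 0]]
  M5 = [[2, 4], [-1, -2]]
Characteristic polynomials: χ_{M1} = x^2, χ_{M2} = x^2, χ_{M3} = x^2, χ_{M4} = x^2, χ_{M5} = x^2.

{M1, M2, M3, M5}: invariant factors x^2.

{M4}: invariant factors x, x.

Matrices are similar if and only if their invariant-factor lists agree; the partition into similarity classes is {M1, M2, M3, M5}, {M4}.

2 classes: {M1, M2, M3, M5}, {M4}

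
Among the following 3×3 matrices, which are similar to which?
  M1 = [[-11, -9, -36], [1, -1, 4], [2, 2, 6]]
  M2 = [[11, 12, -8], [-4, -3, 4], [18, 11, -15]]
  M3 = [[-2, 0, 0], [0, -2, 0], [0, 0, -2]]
3 classes: {M1}, {M2}, {M3}

Characteristic polynomials: χ_{M1} = (x + 2)^3, χ_{M2} = (x - 3)(x + 5)^2, χ_{M3} = (x + 2)^3.

{M1}: invariant factors x + 2, (x + 2)^2.

{M2}: invariant factors (x - 3)(x + 5)^2.

{M3}: invariant factors x + 2, x + 2, x + 2.

Matrices are similar if and only if their invariant-factor lists agree; the partition into similarity classes is {M1}, {M2}, {M3}.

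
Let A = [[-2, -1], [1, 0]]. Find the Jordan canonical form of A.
J = [[-1, 1], [0, -1]]

The characteristic polynomial is det(xI - A) = (x + 1)^2, so the eigenvalues are -1 (algebraic multiplicity 2).

For λ = -1: rank(A + I) = 1, rank((A + I)^2) = 0. The eigenspace has dimension 2 - 1 = 1, so there is 1 Jordan block; the rank sequence gives block sizes [2].

Assembling the blocks gives the Jordan form J above.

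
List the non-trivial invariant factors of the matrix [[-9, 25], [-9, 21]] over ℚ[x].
The Jordan structure of A has elementary divisors (x - 6)^2. Arranging the block sizes at each eigenvalue in decreasing order and taking row products gives the invariant factors.

Invariant factors (smallest first, each dividing the next): (x - 6)^2.

Check: the last factor (x - 6)^2 is the minimal polynomial, and the product (x - 6)^2 is the characteristic polynomial.

(x - 6)^2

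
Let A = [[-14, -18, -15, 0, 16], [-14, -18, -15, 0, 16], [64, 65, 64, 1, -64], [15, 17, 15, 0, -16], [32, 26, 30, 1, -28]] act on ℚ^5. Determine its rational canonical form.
The invariant factors of A (the non-unit diagonal entries of the Smith normal form of xI - A over ℚ[x]) are x^2(x - 4)^2(x + 4), each dividing the next. The characteristic polynomial is their product, x^2(x - 4)^2(x + 4).

The rational canonical form is the block-diagonal matrix of companion matrices C(f_i):
R = [[0, 0, 0, 0, 0], [1, 0, 0, 0, 0], [0, 1, 0, 0, -64], [0, 0, 1, 0, 16], [0, 0, 0, 1, 4]].

R = [[0, 0, 0, 0, 0], [1, 0, 0, 0, 0], [0, 1, 0, 0, -64], [0, 0, 1, 0, 16], [0, 0, 0, 1, 4]]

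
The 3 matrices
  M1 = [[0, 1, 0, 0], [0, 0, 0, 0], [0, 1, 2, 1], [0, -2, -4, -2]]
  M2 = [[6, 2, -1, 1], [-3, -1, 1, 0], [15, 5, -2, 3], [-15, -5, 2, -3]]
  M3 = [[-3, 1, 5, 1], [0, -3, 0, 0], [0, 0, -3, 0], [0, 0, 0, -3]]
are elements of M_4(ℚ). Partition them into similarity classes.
2 classes: {M1, M2}, {M3}

Characteristic polynomials: χ_{M1} = x^4, χ_{M2} = x^4, χ_{M3} = (x + 3)^4.

{M1, M2}: invariant factors x^2, x^2.

{M3}: invariant factors x + 3, x + 3, (x + 3)^2.

Matrices are similar if and only if their invariant-factor lists agree; the partition into similarity classes is {M1, M2}, {M3}.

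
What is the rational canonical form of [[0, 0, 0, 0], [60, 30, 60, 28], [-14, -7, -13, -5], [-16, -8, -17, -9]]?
The invariant factors of A (the non-unit diagonal entries of the Smith normal form of xI - A over ℚ[x]) are x, x(x - 4)^2, each dividing the next. The characteristic polynomial is their product, x^2(x - 4)^2.

The rational canonical form is the block-diagonal matrix of companion matrices C(f_i):
R = [[0, 0, 0, 0], [0, 0, 0, 0], [0, 1, 0, -16], [0, 0, 1, 8]].

R = [[0, 0, 0, 0], [0, 0, 0, 0], [0, 1, 0, -16], [0, 0, 1, 8]]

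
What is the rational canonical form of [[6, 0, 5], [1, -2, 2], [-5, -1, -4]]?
The invariant factors of A (the non-unit diagonal entries of the Smith normal form of xI - A over ℚ[x]) are x^3 - x - 5, each dividing the next. The characteristic polynomial is their product, x^3 - x - 5.

The rational canonical form is the block-diagonal matrix of companion matrices C(f_i):
R = [[0, 0, 5], [1, 0, 1], [0, 1, 0]].

Note the characteristic polynomial does not split into linear factors over ℚ, so A has no Jordan form over ℚ; the rational canonical form exists over any field.

R = [[0, 0, 5], [1, 0, 1], [0, 1, 0]]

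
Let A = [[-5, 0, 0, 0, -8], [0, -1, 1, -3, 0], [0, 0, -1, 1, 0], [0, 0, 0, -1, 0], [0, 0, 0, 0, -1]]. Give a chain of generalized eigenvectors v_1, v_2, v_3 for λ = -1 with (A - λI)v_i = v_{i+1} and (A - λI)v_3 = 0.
We seek v_1 ∈ ker((A + I)^3) \ ker((A + I)^2), then set v_{i+1} = (A + I) v_i.

One such chain is v_1 = [[0, 2, 2, 1, 0]]^T, v_2 = [[0, -1, 1, 0, 0]]^T, v_3 = [[0, 1, 0, 0, 0]]^T. Check: (A + I) v_3 = [[0, 0, 0, 0, 0]]^T = 0.

v_1 = [[0, 2, 2, 1, 0]]^T, v_2 = [[0, -1, 1, 0, 0]]^T, v_3 = [[0, 1, 0, 0, 0]]^T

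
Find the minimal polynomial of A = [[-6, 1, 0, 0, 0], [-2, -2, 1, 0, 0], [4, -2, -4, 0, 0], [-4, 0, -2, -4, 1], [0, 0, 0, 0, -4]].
m_A(x) = (x + 4)^3

The characteristic polynomial factors as (x + 4)^5. The minimal polynomial is ∏(x - λ)^{k_λ} where k_λ is the size of the largest Jordan block at λ.

For λ = -4: rank(A + 4I) = 3, and the largest Jordan block has size 3 (the smallest k with rank((A + 4I)^k) = rank((A + 4I)^(k+1))).

So m_A(x) = (x + 4)^3.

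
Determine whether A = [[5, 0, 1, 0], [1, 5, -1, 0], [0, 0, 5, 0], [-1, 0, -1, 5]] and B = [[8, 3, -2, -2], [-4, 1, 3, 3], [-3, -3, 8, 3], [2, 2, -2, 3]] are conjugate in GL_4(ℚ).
Yes.

Two matrices over a field are similar if and only if they have the same invariant factors.

Both A and B have characteristic polynomial (x - 5)^4 and minimal polynomial (x - 5)^3. Computing further, both have invariant factors x - 5, (x - 5)^3. Hence A and B are similar.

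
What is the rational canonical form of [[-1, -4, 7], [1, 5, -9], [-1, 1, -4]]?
R = [[0, 0, 1], [1, 0, 1], [0, 1, 0]]

The invariant factors of A (the non-unit diagonal entries of the Smith normal form of xI - A over ℚ[x]) are x^3 - x - 1, each dividing the next. The characteristic polynomial is their product, x^3 - x - 1.

The rational canonical form is the block-diagonal matrix of companion matrices C(f_i):
R = [[0, 0, 1], [1, 0, 1], [0, 1, 0]].

Note the characteristic polynomial does not split into linear factors over ℚ, so A has no Jordan form over ℚ; the rational canonical form exists over any field.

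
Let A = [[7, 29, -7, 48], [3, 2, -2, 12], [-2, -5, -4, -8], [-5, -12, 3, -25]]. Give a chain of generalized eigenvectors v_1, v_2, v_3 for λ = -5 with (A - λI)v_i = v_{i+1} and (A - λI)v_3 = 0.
We seek v_1 ∈ ker((A + 5I)^3) \ ker((A + 5I)^2), then set v_{i+1} = (A + 5I) v_i.

One such chain is v_1 = [[-4, -1, 1, 2]]^T, v_2 = [[12, 3, -2, -5]]^T, v_3 = [[5, 1, -1, -2]]^T. Check: (A + 5I) v_3 = [[0, 0, 0, 0]]^T = 0.

v_1 = [[-4, -1, 1, 2]]^T, v_2 = [[12, 3, -2, -5]]^T, v_3 = [[5, 1, -1, -2]]^T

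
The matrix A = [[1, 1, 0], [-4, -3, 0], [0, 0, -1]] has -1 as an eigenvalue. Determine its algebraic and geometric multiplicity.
algebraic multiplicity 3, geometric multiplicity 2

The characteristic polynomial is (x + 1)^3, so the factor x + 1 appears with exponent 3: the algebraic multiplicity is 3.

rank(A + I) = 1, so the eigenspace has dimension 3 - 1 = 2: the geometric multiplicity is 2.

Since 2 < 3, A is not diagonalizable.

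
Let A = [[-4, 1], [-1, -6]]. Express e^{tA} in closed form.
e^{tA} = [[(t + 1)*e^{-5*t}, t*e^{-5*t}], [-t*e^{-5*t}, (1 - t)*e^{-5*t}]]

A has Jordan form J = [[-5, 1], [0, -5]] with A = PJP^{-1}, so e^{tA} = P e^{tJ} P^{-1}.

For a Jordan block J_k(λ), e^{tJ_k(λ)} = e^{λt} · (I + tN + t^2 N^2/2! + ... + t^{k-1} N^{k-1}/(k-1)!) where N is the nilpotent superdiagonal part.

Assembling the blocks and conjugating back gives the entries of e^{tA} as shown above.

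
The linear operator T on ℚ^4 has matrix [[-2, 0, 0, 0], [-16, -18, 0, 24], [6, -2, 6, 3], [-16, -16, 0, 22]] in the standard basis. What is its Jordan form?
J = [[-2, 0, 0, 0], [0, -2, 0, 0], [0, 0, 6, 1], [0, 0, 0, 6]]

The characteristic polynomial is det(xI - A) = (x - 6)^2(x + 2)^2, so the eigenvalues are -2 (algebraic multiplicity 2), 6 (algebraic multiplicity 2).

For λ = -2: rank(A + 2I) = 2. The eigenspace has dimension 4 - 2 = 2, so there are 2 Jordan blocks; the rank sequence gives block sizes [1, 1].

For λ = 6: rank(A - 6I) = 3, rank((A - 6I)^2) = 2. The eigenspace has dimension 4 - 3 = 1, so there is 1 Jordan block; the rank sequence gives block sizes [2].

Assembling the blocks gives the Jordan form J above.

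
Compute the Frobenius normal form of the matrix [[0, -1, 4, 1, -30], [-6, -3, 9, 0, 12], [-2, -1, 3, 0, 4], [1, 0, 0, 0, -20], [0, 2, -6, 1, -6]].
R = [[0, 0, 0, 0, 0], [1, 0, 0, 0, -36], [0, 1, 0, 0, -36], [0, 0, 1, 0, -21], [0, 0, 0, 1, -6]]

The invariant factors of A (the non-unit diagonal entries of the Smith normal form of xI - A over ℚ[x]) are x(x^2 + 3x + 6)^2, each dividing the next. The characteristic polynomial is their product, x(x^2 + 3x + 6)^2.

The rational canonical form is the block-diagonal matrix of companion matrices C(f_i):
R = [[0, 0, 0, 0, 0], [1, 0, 0, 0, -36], [0, 1, 0, 0, -36], [0, 0, 1, 0, -21], [0, 0, 0, 1, -6]].

Note the characteristic polynomial does not split into linear factors over ℚ, so A has no Jordan form over ℚ; the rational canonical form exists over any field.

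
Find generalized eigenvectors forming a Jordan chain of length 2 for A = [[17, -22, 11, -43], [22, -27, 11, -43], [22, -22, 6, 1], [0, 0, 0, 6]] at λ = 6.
v_1 = [[-4, -4, 0, 1]]^T, v_2 = [[1, 1, 1, 0]]^T

We seek v_1 ∈ ker((A - 6I)^2) \ ker(A - 6I), then set v_{i+1} = (A - 6I) v_i.

One such chain is v_1 = [[-4, -4, 0, 1]]^T, v_2 = [[1, 1, 1, 0]]^T. Check: (A - 6I) v_2 = [[0, 0, 0, 0]]^T = 0.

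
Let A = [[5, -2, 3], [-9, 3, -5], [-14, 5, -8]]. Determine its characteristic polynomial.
χ_A(x) = x^3

xI - A = [[x - 5, 2, -3], [9, x - 3, 5], [14, -5, x + 8]].

Expanding det(xI - A) along the first row:
det(xI - A) = + (x - 5)·det([[x - 3, 5], [-5, x + 8]]) - (2)·det([[9, 5], [14, x + 8]]) + (-3)·det([[9, x - 3], [14, -5]]).

Evaluating gives χ_A(x) = x^3.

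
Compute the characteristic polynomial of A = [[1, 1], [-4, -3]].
xI - A = [[x - 1, -1], [4, x + 3]].

Expanding det(xI - A) along the first row:
det(xI - A) = + (x - 1)·det([[x + 3]]) - (-1)·det([[4]]).

Evaluating gives χ_A(x) = x^2 + 2x + 1 = (x + 1)^2.

χ_A(x) = (x + 1)^2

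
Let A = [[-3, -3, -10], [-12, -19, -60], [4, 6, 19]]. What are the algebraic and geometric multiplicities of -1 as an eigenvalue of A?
algebraic multiplicity 3, geometric multiplicity 2

The characteristic polynomial is (x + 1)^3, so the factor x + 1 appears with exponent 3: the algebraic multiplicity is 3.

rank(A + I) = 1, so the eigenspace has dimension 3 - 1 = 2: the geometric multiplicity is 2.

Since 2 < 3, A is not diagonalizable.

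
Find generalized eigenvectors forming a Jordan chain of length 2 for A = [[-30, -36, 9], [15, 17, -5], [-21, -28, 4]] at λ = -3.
v_1 = [[4, -2, 3]]^T, v_2 = [[-9, 5, -7]]^T

We seek v_1 ∈ ker((A + 3I)^2) \ ker(A + 3I), then set v_{i+1} = (A + 3I) v_i.

One such chain is v_1 = [[4, -2, 3]]^T, v_2 = [[-9, 5, -7]]^T. Check: (A + 3I) v_2 = [[0, 0, 0]]^T = 0.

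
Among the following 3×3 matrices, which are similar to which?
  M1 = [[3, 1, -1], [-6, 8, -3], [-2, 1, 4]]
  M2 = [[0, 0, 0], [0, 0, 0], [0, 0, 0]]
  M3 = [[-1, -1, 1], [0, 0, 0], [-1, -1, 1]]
Characteristic polynomials: χ_{M1} = (x - 5)^3, χ_{M2} = x^3, χ_{M3} = x^3.

{M1}: invariant factors x - 5, (x - 5)^2.

{M2}: invariant factors x, x, x.

{M3}: invariant factors x, x^2.

Matrices are similar if and only if their invariant-factor lists agree; the partition into similarity classes is {M1}, {M2}, {M3}.

3 classes: {M1}, {M2}, {M3}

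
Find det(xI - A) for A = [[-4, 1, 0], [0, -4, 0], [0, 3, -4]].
χ_A(x) = (x + 4)^3

xI - A = [[x + 4, -1, 0], [0, x + 4, 0], [0, -3, x + 4]].

Expanding det(xI - A) along the first row:
det(xI - A) = + (x + 4)·det([[x + 4, 0], [-3, x + 4]]) - (-1)·det([[0, 0], [0, x + 4]]) + (0)·det([[0, x + 4], [0, -3]]).

Evaluating gives χ_A(x) = x^3 + 12x^2 + 48x + 64 = (x + 4)^3.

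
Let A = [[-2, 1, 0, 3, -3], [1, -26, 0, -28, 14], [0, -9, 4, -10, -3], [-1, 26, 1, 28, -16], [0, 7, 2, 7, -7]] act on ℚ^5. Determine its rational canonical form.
R = [[0, 0, 0, 0, 6], [1, 0, 0, 0, 15], [0, 1, 0, 0, 11], [0, 0, 1, 0, 0], [0, 0, 0, 1, -3]]

The invariant factors of A (the non-unit diagonal entries of the Smith normal form of xI - A over ℚ[x]) are (x - 2)(x + 1)^2(x^2 + 3x + 3), each dividing the next. The characteristic polynomial is their product, (x - 2)(x + 1)^2(x^2 + 3x + 3).

The rational canonical form is the block-diagonal matrix of companion matrices C(f_i):
R = [[0, 0, 0, 0, 6], [1, 0, 0, 0, 15], [0, 1, 0, 0, 11], [0, 0, 1, 0, 0], [0, 0, 0, 1, -3]].

Note the characteristic polynomial does not split into linear factors over ℚ, so A has no Jordan form over ℚ; the rational canonical form exists over any field.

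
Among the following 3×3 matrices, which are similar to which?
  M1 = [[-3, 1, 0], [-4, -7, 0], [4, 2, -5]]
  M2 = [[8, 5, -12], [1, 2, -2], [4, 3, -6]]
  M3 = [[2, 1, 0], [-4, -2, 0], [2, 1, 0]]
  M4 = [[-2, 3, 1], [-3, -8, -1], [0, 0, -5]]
3 classes: {M1, M4}, {M2}, {M3}

Characteristic polynomials: χ_{M1} = (x + 5)^3, χ_{M2} = (x - 2)(x - 1)^2, χ_{M3} = x^3, χ_{M4} = (x + 5)^3.

{M1, M4}: invariant factors x + 5, (x + 5)^2.

{M2}: invariant factors (x - 2)(x - 1)^2.

{M3}: invariant factors x, x^2.

Matrices are similar if and only if their invariant-factor lists agree; the partition into similarity classes is {M1, M4}, {M2}, {M3}.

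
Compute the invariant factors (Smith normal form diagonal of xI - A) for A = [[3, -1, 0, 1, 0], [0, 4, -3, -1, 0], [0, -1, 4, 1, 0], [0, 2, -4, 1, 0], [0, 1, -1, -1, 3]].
x - 3, x - 3, (x - 3)^3

The Jordan structure of A has elementary divisors (x - 3)^3, (x - 3), (x - 3). Arranging the block sizes at each eigenvalue in decreasing order and taking row products gives the invariant factors.

Invariant factors (smallest first, each dividing the next): x - 3, x - 3, (x - 3)^3.

Check: the last factor (x - 3)^3 is the minimal polynomial, and the product (x - 3)^5 is the characteristic polynomial.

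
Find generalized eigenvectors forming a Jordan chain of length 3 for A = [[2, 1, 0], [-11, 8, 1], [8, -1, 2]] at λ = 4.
v_1 = [[0, 0, 1]]^T, v_2 = [[0, 1, -2]]^T, v_3 = [[1, 2, 3]]^T

We seek v_1 ∈ ker((A - 4I)^3) \ ker((A - 4I)^2), then set v_{i+1} = (A - 4I) v_i.

One such chain is v_1 = [[0, 0, 1]]^T, v_2 = [[0, 1, -2]]^T, v_3 = [[1, 2, 3]]^T. Check: (A - 4I) v_3 = [[0, 0, 0]]^T = 0.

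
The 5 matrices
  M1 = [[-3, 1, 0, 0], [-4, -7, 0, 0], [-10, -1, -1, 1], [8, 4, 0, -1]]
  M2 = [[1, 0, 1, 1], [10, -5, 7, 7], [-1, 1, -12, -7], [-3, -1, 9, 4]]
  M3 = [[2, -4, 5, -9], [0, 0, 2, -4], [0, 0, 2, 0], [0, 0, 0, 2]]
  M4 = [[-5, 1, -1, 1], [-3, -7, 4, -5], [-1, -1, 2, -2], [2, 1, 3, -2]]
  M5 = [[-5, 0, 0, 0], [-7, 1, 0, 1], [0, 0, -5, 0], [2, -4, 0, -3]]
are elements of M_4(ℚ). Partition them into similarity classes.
Characteristic polynomials: χ_{M1} = (x + 1)^2(x + 5)^2, χ_{M2} = (x + 1)^2(x + 5)^2, χ_{M3} = x(x - 2)^3, χ_{M4} = (x + 1)^2(x + 5)^2, χ_{M5} = (x + 1)^2(x + 5)^2.

{M1, M2, M4}: invariant factors (x + 1)^2(x + 5)^2.

{M3}: invariant factors x - 2, x(x - 2)^2.

{M5}: invariant factors x + 5, (x + 1)^2(x + 5).

Matrices are similar if and only if their invariant-factor lists agree; the partition into similarity classes is {M1, M2, M4}, {M3}, {M5}.

3 classes: {M1, M2, M4}, {M3}, {M5}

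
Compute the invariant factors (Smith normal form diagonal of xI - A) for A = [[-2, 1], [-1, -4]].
(x + 3)^2

The Jordan structure of A has elementary divisors (x + 3)^2. Arranging the block sizes at each eigenvalue in decreasing order and taking row products gives the invariant factors.

Invariant factors (smallest first, each dividing the next): (x + 3)^2.

Check: the last factor (x + 3)^2 is the minimal polynomial, and the product (x + 3)^2 is the characteristic polynomial.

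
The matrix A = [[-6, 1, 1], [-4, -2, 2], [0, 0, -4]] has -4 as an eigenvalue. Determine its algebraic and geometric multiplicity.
algebraic multiplicity 3, geometric multiplicity 2

The characteristic polynomial is (x + 4)^3, so the factor x + 4 appears with exponent 3: the algebraic multiplicity is 3.

rank(A + 4I) = 1, so the eigenspace has dimension 3 - 1 = 2: the geometric multiplicity is 2.

Since 2 < 3, A is not diagonalizable.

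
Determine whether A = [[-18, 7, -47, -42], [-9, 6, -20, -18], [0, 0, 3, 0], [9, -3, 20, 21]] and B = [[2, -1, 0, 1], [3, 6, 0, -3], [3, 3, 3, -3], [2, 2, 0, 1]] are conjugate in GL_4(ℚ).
Both have characteristic polynomial (x - 3)^4, but the minimal polynomial of A is (x - 3)^3 while the minimal polynomial of B is (x - 3)^2. The minimal polynomial is a similarity invariant, so A and B are not similar.

No.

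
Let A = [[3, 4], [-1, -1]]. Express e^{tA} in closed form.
A has Jordan form J = [[1, 1], [0, 1]] with A = PJP^{-1}, so e^{tA} = P e^{tJ} P^{-1}.

For a Jordan block J_k(λ), e^{tJ_k(λ)} = e^{λt} · (I + tN + t^2 N^2/2! + ... + t^{k-1} N^{k-1}/(k-1)!) where N is the nilpotent superdiagonal part.

Assembling the blocks and conjugating back gives the entries of e^{tA} as shown above.

e^{tA} = [[(2*t + 1)*e^{t}, 4*t*e^{t}], [-t*e^{t}, (1 - 2*t)*e^{t}]]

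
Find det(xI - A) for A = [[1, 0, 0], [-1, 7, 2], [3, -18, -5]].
xI - A = [[x - 1, 0, 0], [1, x - 7, -2], [-3, 18, x + 5]].

Expanding det(xI - A) along the first row:
det(xI - A) = + (x - 1)·det([[x - 7, -2], [18, x + 5]]) - (0)·det([[1, -2], [-3, x + 5]]) + (0)·det([[1, x - 7], [-3, 18]]).

Evaluating gives χ_A(x) = x^3 - 3x^2 + 3x - 1 = (x - 1)^3.

χ_A(x) = (x - 1)^3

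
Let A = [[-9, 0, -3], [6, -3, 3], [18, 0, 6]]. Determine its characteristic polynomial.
xI - A = [[x + 9, 0, 3], [-6, x + 3, -3], [-18, 0, x - 6]].

Expanding det(xI - A) along the first row:
det(xI - A) = + (x + 9)·det([[x + 3, -3], [0, x - 6]]) - (0)·det([[-6, -3], [-18, x - 6]]) + (3)·det([[-6, x + 3], [-18, 0]]).

Evaluating gives χ_A(x) = x^3 + 6x^2 + 9x = x(x + 3)^2.

χ_A(x) = x(x + 3)^2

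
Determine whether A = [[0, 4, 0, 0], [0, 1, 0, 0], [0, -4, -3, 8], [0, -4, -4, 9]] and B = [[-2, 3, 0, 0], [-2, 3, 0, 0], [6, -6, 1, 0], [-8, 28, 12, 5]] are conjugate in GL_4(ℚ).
Two matrices over a field are similar if and only if they have the same invariant factors.

Both A and B have characteristic polynomial x(x - 5)(x - 1)^2 and minimal polynomial x(x - 5)(x - 1). Computing further, both have invariant factors x - 1, x(x - 5)(x - 1). Hence A and B are similar.

Yes.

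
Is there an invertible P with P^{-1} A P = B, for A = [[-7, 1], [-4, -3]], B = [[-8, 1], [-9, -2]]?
Yes.

Two matrices over a field are similar if and only if they have the same invariant factors.

Both A and B have characteristic polynomial (x + 5)^2 and minimal polynomial (x + 5)^2. Computing further, both have invariant factors (x + 5)^2. Hence A and B are similar.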